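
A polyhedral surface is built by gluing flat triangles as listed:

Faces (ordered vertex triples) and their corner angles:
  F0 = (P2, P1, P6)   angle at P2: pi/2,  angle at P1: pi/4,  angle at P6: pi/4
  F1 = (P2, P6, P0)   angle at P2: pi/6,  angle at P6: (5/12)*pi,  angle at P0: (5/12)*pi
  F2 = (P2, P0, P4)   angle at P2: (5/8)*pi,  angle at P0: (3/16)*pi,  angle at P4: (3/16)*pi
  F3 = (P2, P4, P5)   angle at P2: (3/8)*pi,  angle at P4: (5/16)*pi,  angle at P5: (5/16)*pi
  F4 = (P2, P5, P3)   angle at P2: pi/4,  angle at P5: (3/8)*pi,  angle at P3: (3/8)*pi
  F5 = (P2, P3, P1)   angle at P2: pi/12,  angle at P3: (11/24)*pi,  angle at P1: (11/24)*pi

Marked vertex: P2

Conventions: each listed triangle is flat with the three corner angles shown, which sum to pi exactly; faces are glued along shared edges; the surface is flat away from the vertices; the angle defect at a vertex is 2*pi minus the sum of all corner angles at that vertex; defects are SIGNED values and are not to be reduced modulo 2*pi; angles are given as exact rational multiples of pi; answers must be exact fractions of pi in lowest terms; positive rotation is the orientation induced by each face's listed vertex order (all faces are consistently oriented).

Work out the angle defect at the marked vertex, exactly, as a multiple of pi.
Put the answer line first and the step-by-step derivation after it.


Answer: defect(P2) = 0

Sum of corner angles at P2: 2*pi
defect = 2*pi - 2*pi


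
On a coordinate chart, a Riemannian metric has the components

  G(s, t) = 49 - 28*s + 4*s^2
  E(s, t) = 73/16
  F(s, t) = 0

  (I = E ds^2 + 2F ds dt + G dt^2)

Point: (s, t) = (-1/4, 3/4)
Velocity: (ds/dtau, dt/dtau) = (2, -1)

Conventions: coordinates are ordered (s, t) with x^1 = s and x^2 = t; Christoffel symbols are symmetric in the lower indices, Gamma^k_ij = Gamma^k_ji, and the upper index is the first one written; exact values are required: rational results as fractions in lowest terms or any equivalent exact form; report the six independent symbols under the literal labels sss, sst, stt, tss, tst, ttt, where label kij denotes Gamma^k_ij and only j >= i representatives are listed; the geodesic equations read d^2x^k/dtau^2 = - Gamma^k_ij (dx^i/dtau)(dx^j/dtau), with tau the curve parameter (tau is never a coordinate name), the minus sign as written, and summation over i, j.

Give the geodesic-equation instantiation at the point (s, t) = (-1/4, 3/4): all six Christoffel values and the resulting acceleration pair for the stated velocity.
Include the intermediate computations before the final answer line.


E = 73/16, F = 0, G = 225/4 at the point
E_s = 0, E_t = 0, F_s = 0, F_t = 0, G_s = -30, G_t = 0
EG - F^2 = 16425/64;  g^inv = (64/16425) * [[225/4, 0], [0, 73/16]]
first-kind symbols [ij,l] = (1/2)(d_i g_jl + d_j g_il - d_l g_ij): [ss,s] = E_s/2 = 0, [ss,t] = F_s - E_t/2 = 0, [st,s] = E_t/2 = 0, [st,t] = G_s/2 = -15, [tt,s] = F_t - G_s/2 = 15, [tt,t] = G_t/2 = 0
Gamma^s_ij = (G*[ij,s] - F*[ij,t])/(EG - F^2), Gamma^t_ij = (E*[ij,t] - F*[ij,s])/(EG - F^2)
Gamma_sss = 0, Gamma_sst = 0, Gamma_stt = 240/73, Gamma_tss = 0, Gamma_tst = -4/15, Gamma_ttt = 0
d^2s/dtau^2 = -(Gamma_sss*(2)^2 + 2*Gamma_sst*(2)*(-1) + Gamma_stt*(-1)^2) = -240/73
d^2t/dtau^2 = -(Gamma_tss*(2)^2 + 2*Gamma_tst*(2)*(-1) + Gamma_ttt*(-1)^2) = -16/15

Answer: Gamma_sss = 0, Gamma_sst = 0, Gamma_stt = 240/73, Gamma_tss = 0, Gamma_tst = -4/15, Gamma_ttt = 0; accelerations (d^2s/dtau^2, d^2t/dtau^2) = (-240/73, -16/15)


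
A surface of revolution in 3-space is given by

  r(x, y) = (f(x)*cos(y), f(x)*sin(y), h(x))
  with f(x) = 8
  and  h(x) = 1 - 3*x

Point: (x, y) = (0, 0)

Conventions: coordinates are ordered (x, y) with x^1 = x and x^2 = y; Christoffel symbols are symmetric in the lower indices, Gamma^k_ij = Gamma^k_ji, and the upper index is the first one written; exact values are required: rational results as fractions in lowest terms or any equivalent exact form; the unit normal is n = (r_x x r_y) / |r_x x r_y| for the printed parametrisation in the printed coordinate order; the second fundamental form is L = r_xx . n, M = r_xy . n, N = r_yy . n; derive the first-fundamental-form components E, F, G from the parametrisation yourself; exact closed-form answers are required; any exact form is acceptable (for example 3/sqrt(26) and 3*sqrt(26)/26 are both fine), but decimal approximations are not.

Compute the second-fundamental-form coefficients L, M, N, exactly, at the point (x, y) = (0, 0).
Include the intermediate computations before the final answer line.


f = 8, f' = 0, f'' = 0, h' = -3, h'' = 0
E = 9, F = 0, G = 64; answer radicand W^2 = 9
unnormalised second-form numerators: l = 0, m = 0, n = -24; L = l/sqrt(9), and similarly M = m/sqrt(W^2), N = n/sqrt(W^2)

Answer: L = 0, M = 0, N = -8


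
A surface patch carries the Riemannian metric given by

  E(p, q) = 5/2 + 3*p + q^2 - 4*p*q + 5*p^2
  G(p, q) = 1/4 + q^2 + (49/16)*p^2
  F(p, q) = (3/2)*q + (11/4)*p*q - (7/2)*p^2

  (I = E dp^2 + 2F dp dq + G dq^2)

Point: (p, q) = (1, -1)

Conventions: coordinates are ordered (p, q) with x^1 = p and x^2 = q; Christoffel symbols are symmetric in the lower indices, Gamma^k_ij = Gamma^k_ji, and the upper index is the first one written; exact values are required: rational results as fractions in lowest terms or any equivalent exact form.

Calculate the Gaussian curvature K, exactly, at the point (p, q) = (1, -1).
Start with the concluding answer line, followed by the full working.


Answer: K = 13026/47089

E = 31/2, F = -31/4, G = 69/16, EG - F^2 = 217/32 at the point
E_p = 17, E_q = -6, F_p = -39/4, F_q = 17/4, G_p = 49/8, G_q = -2
E_qq = 2, F_pq = 11/4, G_pp = 49/8
The intrinsic route: Brioschi's K = (det M1 - det M2)/(EG - F^2)^2.
M1 = [[-E_qq/2 + F_pq - G_pp/2, E_p/2, F_p - E_q/2], [F_q - G_p/2, E, F], [G_q/2, F, G]] = [[-21/16, 17/2, -27/4], [19/16, 31/2, -31/4], [-1, -31/4, 69/16]]; det M1 = -7439/256
M2 = [[0, E_q/2, G_p/2], [E_q/2, E, F], [G_p/2, F, G]] = [[0, -3, 49/16], [-3, 31/2, -31/4], [49/16, -31/4, 69/16]]; det M2 = -21391/512
det M1 - det M2 = 6513/512; K = 6513/512 / (217/32)^2 = 13026/47089


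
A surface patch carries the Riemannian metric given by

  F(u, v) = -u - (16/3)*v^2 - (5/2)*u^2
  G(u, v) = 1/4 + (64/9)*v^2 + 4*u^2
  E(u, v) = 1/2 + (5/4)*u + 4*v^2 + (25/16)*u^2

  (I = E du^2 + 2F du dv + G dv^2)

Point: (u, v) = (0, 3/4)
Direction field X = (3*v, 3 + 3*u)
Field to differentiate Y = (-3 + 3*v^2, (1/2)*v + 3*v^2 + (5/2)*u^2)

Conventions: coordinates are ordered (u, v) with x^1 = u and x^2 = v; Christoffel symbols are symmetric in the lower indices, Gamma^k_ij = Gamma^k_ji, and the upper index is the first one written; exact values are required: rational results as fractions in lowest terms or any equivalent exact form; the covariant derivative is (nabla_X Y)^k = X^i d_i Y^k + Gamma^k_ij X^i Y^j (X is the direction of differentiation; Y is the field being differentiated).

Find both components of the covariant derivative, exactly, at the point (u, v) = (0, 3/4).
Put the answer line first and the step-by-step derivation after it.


Answer: (nabla_X Y)^u = -78921/5504, (nabla_X Y)^v = 8109/1376

E = 11/4, F = -3, G = 17/4 at the point
E_u = 5/4, E_v = 6, F_u = -1, F_v = -8, G_u = 0, G_v = 32/3
EG - F^2 = 43/16;  g^inv = (16/43) * [[17/4, 3], [3, 11/4]]
first-kind symbols [ij,l] = (1/2)(d_i g_jl + d_j g_il - d_l g_ij): [uu,u] = E_u/2 = 5/8, [uu,v] = F_u - E_v/2 = -4, [uv,u] = E_v/2 = 3, [uv,v] = G_u/2 = 0, [vv,u] = F_v - G_u/2 = -8, [vv,v] = G_v/2 = 16/3
Gamma^u_ij = (G*[ij,u] - F*[ij,v])/(EG - F^2), Gamma^v_ij = (E*[ij,v] - F*[ij,u])/(EG - F^2)
Gamma_uuu = -299/86, Gamma_uuv = 204/43, Gamma_uvv = -288/43, Gamma_vuu = -146/43, Gamma_vuv = 144/43, Gamma_vvv = -448/129
X = (9/4, 3), Y = (-21/16, 33/16) at the point


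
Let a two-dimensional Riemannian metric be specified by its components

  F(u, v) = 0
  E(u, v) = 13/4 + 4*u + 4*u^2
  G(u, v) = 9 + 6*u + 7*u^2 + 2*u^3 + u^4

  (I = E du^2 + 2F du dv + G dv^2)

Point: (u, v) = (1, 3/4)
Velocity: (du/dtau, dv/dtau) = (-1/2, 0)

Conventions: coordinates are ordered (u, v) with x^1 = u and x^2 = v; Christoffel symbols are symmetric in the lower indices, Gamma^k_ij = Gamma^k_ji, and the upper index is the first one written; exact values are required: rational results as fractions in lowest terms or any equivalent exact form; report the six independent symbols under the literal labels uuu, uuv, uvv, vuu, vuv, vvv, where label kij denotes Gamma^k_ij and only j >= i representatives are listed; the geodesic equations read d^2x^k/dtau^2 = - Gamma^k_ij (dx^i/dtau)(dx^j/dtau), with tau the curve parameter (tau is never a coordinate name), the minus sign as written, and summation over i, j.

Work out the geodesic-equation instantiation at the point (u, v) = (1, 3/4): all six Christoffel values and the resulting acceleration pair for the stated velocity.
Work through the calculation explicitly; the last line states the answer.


E = 45/4, F = 0, G = 25 at the point
E_u = 12, E_v = 0, F_u = 0, F_v = 0, G_u = 30, G_v = 0
EG - F^2 = 1125/4;  g^inv = (4/1125) * [[25, 0], [0, 45/4]]
first-kind symbols [ij,l] = (1/2)(d_i g_jl + d_j g_il - d_l g_ij): [uu,u] = E_u/2 = 6, [uu,v] = F_u - E_v/2 = 0, [uv,u] = E_v/2 = 0, [uv,v] = G_u/2 = 15, [vv,u] = F_v - G_u/2 = -15, [vv,v] = G_v/2 = 0
Gamma^u_ij = (G*[ij,u] - F*[ij,v])/(EG - F^2), Gamma^v_ij = (E*[ij,v] - F*[ij,u])/(EG - F^2)
Gamma_uuu = 8/15, Gamma_uuv = 0, Gamma_uvv = -4/3, Gamma_vuu = 0, Gamma_vuv = 3/5, Gamma_vvv = 0
d^2u/dtau^2 = -(Gamma_uuu*(-1/2)^2 + 2*Gamma_uuv*(-1/2)*(0) + Gamma_uvv*(0)^2) = -2/15
d^2v/dtau^2 = -(Gamma_vuu*(-1/2)^2 + 2*Gamma_vuv*(-1/2)*(0) + Gamma_vvv*(0)^2) = 0

Answer: Gamma_uuu = 8/15, Gamma_uuv = 0, Gamma_uvv = -4/3, Gamma_vuu = 0, Gamma_vuv = 3/5, Gamma_vvv = 0; accelerations (d^2u/dtau^2, d^2v/dtau^2) = (-2/15, 0)


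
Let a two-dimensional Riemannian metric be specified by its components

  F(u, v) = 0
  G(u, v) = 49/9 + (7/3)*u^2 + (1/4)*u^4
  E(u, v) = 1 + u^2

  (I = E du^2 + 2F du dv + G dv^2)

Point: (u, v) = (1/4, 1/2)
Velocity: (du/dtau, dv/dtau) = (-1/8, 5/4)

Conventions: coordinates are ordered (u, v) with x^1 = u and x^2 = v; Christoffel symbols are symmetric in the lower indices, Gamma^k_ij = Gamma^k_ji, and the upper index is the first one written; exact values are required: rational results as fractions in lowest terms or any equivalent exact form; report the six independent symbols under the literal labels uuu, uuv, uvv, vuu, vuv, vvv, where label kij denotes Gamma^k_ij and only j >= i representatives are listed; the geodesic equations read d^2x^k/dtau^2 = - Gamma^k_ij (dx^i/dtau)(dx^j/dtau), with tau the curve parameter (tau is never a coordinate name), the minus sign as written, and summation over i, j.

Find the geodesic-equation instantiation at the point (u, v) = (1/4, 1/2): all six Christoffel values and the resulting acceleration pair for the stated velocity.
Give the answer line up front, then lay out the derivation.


Answer: Gamma_uuu = 4/17, Gamma_uuv = 0, Gamma_uvv = -227/408, Gamma_vuu = 0, Gamma_vuv = 24/227, Gamma_vvv = 0; accelerations (d^2u/dtau^2, d^2v/dtau^2) = (5651/6528, 15/454)

E = 17/16, F = 0, G = 51529/9216 at the point
E_u = 1/2, E_v = 0, F_u = 0, F_v = 0, G_u = 227/192, G_v = 0
EG - F^2 = 875993/147456;  g^inv = (147456/875993) * [[51529/9216, 0], [0, 17/16]]
first-kind symbols [ij,l] = (1/2)(d_i g_jl + d_j g_il - d_l g_ij): [uu,u] = E_u/2 = 1/4, [uu,v] = F_u - E_v/2 = 0, [uv,u] = E_v/2 = 0, [uv,v] = G_u/2 = 227/384, [vv,u] = F_v - G_u/2 = -227/384, [vv,v] = G_v/2 = 0
Gamma^u_ij = (G*[ij,u] - F*[ij,v])/(EG - F^2), Gamma^v_ij = (E*[ij,v] - F*[ij,u])/(EG - F^2)
Gamma_uuu = 4/17, Gamma_uuv = 0, Gamma_uvv = -227/408, Gamma_vuu = 0, Gamma_vuv = 24/227, Gamma_vvv = 0
d^2u/dtau^2 = -(Gamma_uuu*(-1/8)^2 + 2*Gamma_uuv*(-1/8)*(5/4) + Gamma_uvv*(5/4)^2) = 5651/6528
d^2v/dtau^2 = -(Gamma_vuu*(-1/8)^2 + 2*Gamma_vuv*(-1/8)*(5/4) + Gamma_vvv*(5/4)^2) = 15/454


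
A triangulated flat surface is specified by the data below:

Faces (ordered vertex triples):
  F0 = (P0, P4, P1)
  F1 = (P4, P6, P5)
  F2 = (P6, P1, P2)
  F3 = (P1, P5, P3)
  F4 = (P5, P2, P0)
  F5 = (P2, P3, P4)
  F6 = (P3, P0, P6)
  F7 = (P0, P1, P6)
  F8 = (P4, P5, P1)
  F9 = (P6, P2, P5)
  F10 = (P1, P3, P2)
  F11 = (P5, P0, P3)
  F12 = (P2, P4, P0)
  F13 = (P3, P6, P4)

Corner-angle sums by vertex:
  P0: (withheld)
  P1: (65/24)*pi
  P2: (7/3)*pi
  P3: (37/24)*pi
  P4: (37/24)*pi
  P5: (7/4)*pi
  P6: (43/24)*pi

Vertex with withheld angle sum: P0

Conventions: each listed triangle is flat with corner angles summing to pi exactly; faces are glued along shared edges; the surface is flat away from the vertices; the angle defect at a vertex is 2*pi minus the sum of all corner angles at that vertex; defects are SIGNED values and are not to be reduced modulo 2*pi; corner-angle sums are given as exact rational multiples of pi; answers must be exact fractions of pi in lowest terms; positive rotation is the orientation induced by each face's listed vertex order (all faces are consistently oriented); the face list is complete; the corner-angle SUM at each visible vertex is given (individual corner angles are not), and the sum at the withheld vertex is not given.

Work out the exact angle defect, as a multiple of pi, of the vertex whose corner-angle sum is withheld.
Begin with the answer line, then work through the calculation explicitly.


Answer: defect(P0) = -pi/3

V = 7, E = 21, F = 14; chi = V - E + F = 0
Gauss-Bonnet: total defect = 2*pi*chi = 0; visible defects sum to pi/3


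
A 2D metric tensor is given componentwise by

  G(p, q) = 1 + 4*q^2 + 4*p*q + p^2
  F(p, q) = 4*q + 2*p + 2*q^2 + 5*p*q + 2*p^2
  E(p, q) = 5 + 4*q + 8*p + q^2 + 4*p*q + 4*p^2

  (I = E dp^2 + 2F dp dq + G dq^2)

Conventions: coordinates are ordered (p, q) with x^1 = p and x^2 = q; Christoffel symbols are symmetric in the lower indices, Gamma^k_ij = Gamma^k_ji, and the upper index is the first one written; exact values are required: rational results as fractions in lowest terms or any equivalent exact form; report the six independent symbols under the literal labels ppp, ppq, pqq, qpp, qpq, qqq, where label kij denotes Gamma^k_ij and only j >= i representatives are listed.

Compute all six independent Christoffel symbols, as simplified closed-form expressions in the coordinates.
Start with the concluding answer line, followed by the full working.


Answer: Gamma_ppp = (4*p + 2*q + 4)/(5*p^2 + 8*p*q + 8*p + 5*q^2 + 4*q + 5), Gamma_ppq = (2*p + q + 2)/(5*p^2 + 8*p*q + 8*p + 5*q^2 + 4*q + 5), Gamma_pqq = (4*p + 2*q + 4)/(5*p^2 + 8*p*q + 8*p + 5*q^2 + 4*q + 5), Gamma_qpp = (2*p + 4*q)/(5*p^2 + 8*p*q + 8*p + 5*q^2 + 4*q + 5), Gamma_qpq = (p + 2*q)/(5*p^2 + 8*p*q + 8*p + 5*q^2 + 4*q + 5), Gamma_qqq = (2*p + 4*q)/(5*p^2 + 8*p*q + 8*p + 5*q^2 + 4*q + 5)

E = 5 + 4*q + 8*p + q^2 + 4*p*q + 4*p^2; F = 4*q + 2*p + 2*q^2 + 5*p*q + 2*p^2; G = 1 + 4*q^2 + 4*p*q + p^2
Gamma^k_ij = (1/2) g^{kl} (d_i g_jl + d_j g_il - d_l g_ij), with g^inv = (1/(EG-F^2)) [[G, -F], [-F, E]]
first partials: E_p = 8 + 4*q + 8*p, E_q = 4 + 2*q + 4*p, F_p = 2 + 5*q + 4*p, F_q = 4 + 4*q + 5*p, G_p = 4*q + 2*p, G_q = 8*q + 4*p
D = EG - F^2 = 5 + 4*q + 8*p + 5*q^2 + 8*p*q + 5*p^2
expanded: Gamma^p_pp = (G E_p - 2F F_p + F E_q)/(2D), Gamma^p_pq = (G E_q - F G_p)/(2D), Gamma^p_qq = (2G F_q - G G_p - F G_q)/(2D), Gamma^q_pp = (2E F_p - E E_q - F E_p)/(2D), Gamma^q_pq = (E G_p - F E_q)/(2D), Gamma^q_qq = (E G_q - 2F F_q + F G_p)/(2D); substitute and cancel common factors


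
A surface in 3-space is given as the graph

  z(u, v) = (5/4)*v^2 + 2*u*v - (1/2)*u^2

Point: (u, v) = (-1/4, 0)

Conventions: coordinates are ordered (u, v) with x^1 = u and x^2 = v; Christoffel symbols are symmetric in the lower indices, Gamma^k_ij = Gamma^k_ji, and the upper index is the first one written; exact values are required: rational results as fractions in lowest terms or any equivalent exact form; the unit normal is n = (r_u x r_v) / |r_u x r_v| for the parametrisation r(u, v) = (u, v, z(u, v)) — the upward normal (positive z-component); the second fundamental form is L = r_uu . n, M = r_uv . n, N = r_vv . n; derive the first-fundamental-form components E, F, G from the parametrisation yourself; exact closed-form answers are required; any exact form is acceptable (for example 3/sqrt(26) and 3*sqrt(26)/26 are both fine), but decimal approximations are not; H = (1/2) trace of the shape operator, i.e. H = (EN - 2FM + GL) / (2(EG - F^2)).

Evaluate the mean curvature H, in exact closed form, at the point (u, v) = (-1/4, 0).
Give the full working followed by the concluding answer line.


z_u = 1/4, z_v = -1/2, z_uu = -1, z_uv = 2, z_vv = 5/2
E = 17/16, F = -1/8, G = 5/4; answer radicand W^2 = 21/16
unnormalised second-form numerators: l = -1, m = 2, n = 5/2; L = l/sqrt(21/16), and similarly M = m/sqrt(W^2), N = n/sqrt(W^2)
H = (E*n - 2*F*m + G*l) / (2*(EG - F^2)*sqrt(W^2)); E*n - 2*F*m + G*l = 61/32, EG - F^2 = 21/16, so H = (61/84)/sqrt(21/16)

Answer: H = 61*sqrt(21)/441


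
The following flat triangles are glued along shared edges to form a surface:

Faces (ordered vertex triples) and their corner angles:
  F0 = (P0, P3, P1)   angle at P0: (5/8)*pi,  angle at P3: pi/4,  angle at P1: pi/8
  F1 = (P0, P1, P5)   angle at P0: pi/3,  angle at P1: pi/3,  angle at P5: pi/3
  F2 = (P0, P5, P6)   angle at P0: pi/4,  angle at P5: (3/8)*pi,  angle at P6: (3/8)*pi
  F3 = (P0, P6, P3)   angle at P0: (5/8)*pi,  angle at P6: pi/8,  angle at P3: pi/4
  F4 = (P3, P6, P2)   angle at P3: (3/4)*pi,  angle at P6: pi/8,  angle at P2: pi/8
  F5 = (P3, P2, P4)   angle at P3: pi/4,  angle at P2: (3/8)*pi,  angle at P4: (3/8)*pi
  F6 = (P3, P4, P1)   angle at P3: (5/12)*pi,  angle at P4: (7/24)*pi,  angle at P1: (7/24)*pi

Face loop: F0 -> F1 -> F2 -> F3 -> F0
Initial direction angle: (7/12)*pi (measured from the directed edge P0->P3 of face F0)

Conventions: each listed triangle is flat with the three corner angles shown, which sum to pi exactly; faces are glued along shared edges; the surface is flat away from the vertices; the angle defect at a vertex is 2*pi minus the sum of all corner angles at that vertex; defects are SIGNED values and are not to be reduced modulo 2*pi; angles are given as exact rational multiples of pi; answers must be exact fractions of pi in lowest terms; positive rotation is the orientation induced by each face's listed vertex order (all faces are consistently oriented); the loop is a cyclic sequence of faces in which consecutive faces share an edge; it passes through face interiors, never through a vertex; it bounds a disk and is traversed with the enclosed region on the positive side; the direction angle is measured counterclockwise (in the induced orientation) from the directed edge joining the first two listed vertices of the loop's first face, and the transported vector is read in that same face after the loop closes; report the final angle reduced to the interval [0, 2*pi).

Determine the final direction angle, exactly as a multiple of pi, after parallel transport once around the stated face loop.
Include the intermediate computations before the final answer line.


enclosed vertex P0: corner angles sum to (11/6)*pi, defect = 2*pi - (11/6)*pi = pi/6
holonomy = initial angle + sum of enclosed defects (mod 2*pi), positive in the induced orientation
final angle = (7/12)*pi + pi/6 = (3/4)*pi (mod 2*pi)

Answer: final direction angle = (3/4)*pi


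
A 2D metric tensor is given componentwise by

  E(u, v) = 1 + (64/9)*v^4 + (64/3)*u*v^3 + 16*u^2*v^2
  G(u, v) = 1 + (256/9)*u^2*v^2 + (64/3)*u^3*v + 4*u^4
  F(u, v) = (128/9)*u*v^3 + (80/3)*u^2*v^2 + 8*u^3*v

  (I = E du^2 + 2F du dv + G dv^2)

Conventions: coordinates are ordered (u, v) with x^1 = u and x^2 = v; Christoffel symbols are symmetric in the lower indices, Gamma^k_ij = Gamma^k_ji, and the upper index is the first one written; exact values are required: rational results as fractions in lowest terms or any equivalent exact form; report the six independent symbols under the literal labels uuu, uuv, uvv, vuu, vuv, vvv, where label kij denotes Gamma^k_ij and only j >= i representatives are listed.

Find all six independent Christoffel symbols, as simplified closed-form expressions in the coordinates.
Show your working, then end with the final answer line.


E = 1 + (64/9)*v^4 + (64/3)*u*v^3 + 16*u^2*v^2; F = (128/9)*u*v^3 + (80/3)*u^2*v^2 + 8*u^3*v; G = 1 + (256/9)*u^2*v^2 + (64/3)*u^3*v + 4*u^4
Gamma^k_ij = (1/2) g^{kl} (d_i g_jl + d_j g_il - d_l g_ij), with g^inv = (1/(EG-F^2)) [[G, -F], [-F, E]]
first partials: E_u = (64/3)*v^3 + 32*u*v^2, E_v = (256/9)*v^3 + 64*u*v^2 + 32*u^2*v, F_u = (128/9)*v^3 + (160/3)*u*v^2 + 24*u^2*v, F_v = (128/3)*u*v^2 + (160/3)*u^2*v + 8*u^3, G_u = (512/9)*u*v^2 + 64*u^2*v + 16*u^3, G_v = (512/9)*u^2*v + (64/3)*u^3
D = EG - F^2 = 1 + (64/9)*v^4 + (64/3)*u*v^3 + (400/9)*u^2*v^2 + (64/3)*u^3*v + 4*u^4
expanded: Gamma^u_uu = (G E_u - 2F F_u + F E_v)/(2D), Gamma^u_uv = (G E_v - F G_u)/(2D), Gamma^u_vv = (2G F_v - G G_u - F G_v)/(2D), Gamma^v_uu = (2E F_u - E E_v - F E_u)/(2D), Gamma^v_uv = (E G_u - F E_v)/(2D), Gamma^v_vv = (E G_v - 2F F_v + F G_u)/(2D); substitute and cancel common factors

Answer: Gamma_uuu = (144*u*v^2 + 96*v^3)/(36*u^4 + 192*u^3*v + 400*u^2*v^2 + 192*u*v^3 + 64*v^4 + 9), Gamma_uuv = (144*u^2*v + 288*u*v^2 + 128*v^3)/(36*u^4 + 192*u^3*v + 400*u^2*v^2 + 192*u*v^3 + 64*v^4 + 9), Gamma_uvv = (192*u^2*v + 128*u*v^2)/(36*u^4 + 192*u^3*v + 400*u^2*v^2 + 192*u*v^3 + 64*v^4 + 9), Gamma_vuu = (72*u^2*v + 192*u*v^2)/(36*u^4 + 192*u^3*v + 400*u^2*v^2 + 192*u*v^3 + 64*v^4 + 9), Gamma_vuv = (72*u^3 + 288*u^2*v + 256*u*v^2)/(36*u^4 + 192*u^3*v + 400*u^2*v^2 + 192*u*v^3 + 64*v^4 + 9), Gamma_vvv = (96*u^3 + 256*u^2*v)/(36*u^4 + 192*u^3*v + 400*u^2*v^2 + 192*u*v^3 + 64*v^4 + 9)


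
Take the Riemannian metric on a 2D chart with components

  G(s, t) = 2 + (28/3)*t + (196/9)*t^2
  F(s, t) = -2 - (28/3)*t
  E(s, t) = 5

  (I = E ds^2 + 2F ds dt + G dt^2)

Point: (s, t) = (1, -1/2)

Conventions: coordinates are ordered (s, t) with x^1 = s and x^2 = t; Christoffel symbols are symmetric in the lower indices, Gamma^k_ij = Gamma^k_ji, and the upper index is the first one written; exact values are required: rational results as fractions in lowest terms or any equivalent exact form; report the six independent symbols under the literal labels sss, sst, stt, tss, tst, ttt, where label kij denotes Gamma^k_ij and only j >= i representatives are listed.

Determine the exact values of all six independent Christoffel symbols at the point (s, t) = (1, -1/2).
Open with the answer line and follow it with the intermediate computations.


Answer: Gamma_sss = 0, Gamma_sst = 0, Gamma_stt = -84/61, Gamma_tss = 0, Gamma_tst = 0, Gamma_ttt = -56/61

E = 5, F = 8/3, G = 25/9 at the point
E_s = 0, E_t = 0, F_s = 0, F_t = -28/3, G_s = 0, G_t = -112/9
EG - F^2 = 61/9;  g^inv = (9/61) * [[25/9, -8/3], [-8/3, 5]]
first-kind symbols [ij,l] = (1/2)(d_i g_jl + d_j g_il - d_l g_ij): [ss,s] = E_s/2 = 0, [ss,t] = F_s - E_t/2 = 0, [st,s] = E_t/2 = 0, [st,t] = G_s/2 = 0, [tt,s] = F_t - G_s/2 = -28/3, [tt,t] = G_t/2 = -56/9
Gamma^s_ij = (G*[ij,s] - F*[ij,t])/(EG - F^2), Gamma^t_ij = (E*[ij,t] - F*[ij,s])/(EG - F^2)


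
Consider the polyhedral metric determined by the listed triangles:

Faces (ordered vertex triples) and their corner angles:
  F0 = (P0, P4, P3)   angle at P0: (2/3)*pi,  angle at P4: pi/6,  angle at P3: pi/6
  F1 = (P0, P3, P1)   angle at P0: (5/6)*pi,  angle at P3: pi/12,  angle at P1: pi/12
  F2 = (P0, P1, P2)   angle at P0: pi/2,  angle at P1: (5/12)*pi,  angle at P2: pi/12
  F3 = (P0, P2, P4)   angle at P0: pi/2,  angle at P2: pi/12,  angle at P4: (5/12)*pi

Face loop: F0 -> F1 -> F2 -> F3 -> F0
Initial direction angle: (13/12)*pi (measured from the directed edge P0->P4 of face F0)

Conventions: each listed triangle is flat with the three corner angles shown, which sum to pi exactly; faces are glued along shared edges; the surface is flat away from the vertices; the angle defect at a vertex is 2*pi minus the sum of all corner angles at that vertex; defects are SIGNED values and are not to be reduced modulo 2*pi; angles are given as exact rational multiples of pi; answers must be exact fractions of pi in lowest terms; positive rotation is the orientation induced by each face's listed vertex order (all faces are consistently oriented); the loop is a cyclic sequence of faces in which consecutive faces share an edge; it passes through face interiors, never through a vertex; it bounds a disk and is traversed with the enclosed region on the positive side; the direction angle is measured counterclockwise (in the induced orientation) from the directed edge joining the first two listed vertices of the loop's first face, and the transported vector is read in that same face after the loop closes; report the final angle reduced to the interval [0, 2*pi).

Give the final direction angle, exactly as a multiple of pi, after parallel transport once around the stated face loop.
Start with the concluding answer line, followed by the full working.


Answer: final direction angle = (7/12)*pi

enclosed vertex P0: corner angles sum to (5/2)*pi, defect = 2*pi - (5/2)*pi = -pi/2
holonomy = initial angle + sum of enclosed defects (mod 2*pi), positive in the induced orientation
final angle = (13/12)*pi - pi/2 = (7/12)*pi (mod 2*pi)


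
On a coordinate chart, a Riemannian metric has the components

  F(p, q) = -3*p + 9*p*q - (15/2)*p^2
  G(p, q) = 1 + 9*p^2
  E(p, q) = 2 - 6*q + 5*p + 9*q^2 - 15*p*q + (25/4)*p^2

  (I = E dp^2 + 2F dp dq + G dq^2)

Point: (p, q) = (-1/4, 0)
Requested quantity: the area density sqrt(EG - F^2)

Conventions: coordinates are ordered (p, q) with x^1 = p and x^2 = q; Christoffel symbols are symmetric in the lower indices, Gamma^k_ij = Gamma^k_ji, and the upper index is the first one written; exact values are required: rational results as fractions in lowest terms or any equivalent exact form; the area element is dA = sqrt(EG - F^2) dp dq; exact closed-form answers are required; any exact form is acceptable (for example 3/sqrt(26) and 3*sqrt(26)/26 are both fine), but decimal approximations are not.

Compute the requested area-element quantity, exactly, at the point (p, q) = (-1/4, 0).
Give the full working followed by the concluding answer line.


E = 73/64, F = 9/32, G = 25/16; EG - F^2 = 109/64

Answer: sqrt(EG - F^2) = sqrt(109)/8


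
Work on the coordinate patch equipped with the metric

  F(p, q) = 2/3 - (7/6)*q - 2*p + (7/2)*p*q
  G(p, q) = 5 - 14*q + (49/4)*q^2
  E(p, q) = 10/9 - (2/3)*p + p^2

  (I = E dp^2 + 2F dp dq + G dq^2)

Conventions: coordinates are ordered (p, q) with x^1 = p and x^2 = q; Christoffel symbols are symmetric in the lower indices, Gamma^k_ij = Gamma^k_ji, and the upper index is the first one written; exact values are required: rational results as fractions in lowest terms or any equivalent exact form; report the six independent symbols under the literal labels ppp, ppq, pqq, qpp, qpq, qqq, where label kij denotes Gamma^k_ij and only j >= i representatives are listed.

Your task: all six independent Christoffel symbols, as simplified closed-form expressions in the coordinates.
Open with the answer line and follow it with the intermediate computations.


Answer: Gamma_ppp = (36*p - 12)/(36*p^2 - 24*p + 441*q^2 - 504*q + 184), Gamma_ppq = 0, Gamma_pqq = (126*p - 42)/(36*p^2 - 24*p + 441*q^2 - 504*q + 184), Gamma_qpp = (126*q - 72)/(36*p^2 - 24*p + 441*q^2 - 504*q + 184), Gamma_qpq = 0, Gamma_qqq = (441*q - 252)/(36*p^2 - 24*p + 441*q^2 - 504*q + 184)

E = 10/9 - (2/3)*p + p^2; F = 2/3 - (7/6)*q - 2*p + (7/2)*p*q; G = 5 - 14*q + (49/4)*q^2
Gamma^k_ij = (1/2) g^{kl} (d_i g_jl + d_j g_il - d_l g_ij), with g^inv = (1/(EG-F^2)) [[G, -F], [-F, E]]
first partials: E_p = -2/3 + 2*p, E_q = 0, F_p = -2 + (7/2)*q, F_q = -7/6 + (7/2)*p, G_p = 0, G_q = -14 + (49/2)*q
D = EG - F^2 = 46/9 - 14*q - (2/3)*p + (49/4)*q^2 + p^2
expanded: Gamma^p_pp = (G E_p - 2F F_p + F E_q)/(2D), Gamma^p_pq = (G E_q - F G_p)/(2D), Gamma^p_qq = (2G F_q - G G_p - F G_q)/(2D), Gamma^q_pp = (2E F_p - E E_q - F E_p)/(2D), Gamma^q_pq = (E G_p - F E_q)/(2D), Gamma^q_qq = (E G_q - 2F F_q + F G_p)/(2D); substitute and cancel common factors


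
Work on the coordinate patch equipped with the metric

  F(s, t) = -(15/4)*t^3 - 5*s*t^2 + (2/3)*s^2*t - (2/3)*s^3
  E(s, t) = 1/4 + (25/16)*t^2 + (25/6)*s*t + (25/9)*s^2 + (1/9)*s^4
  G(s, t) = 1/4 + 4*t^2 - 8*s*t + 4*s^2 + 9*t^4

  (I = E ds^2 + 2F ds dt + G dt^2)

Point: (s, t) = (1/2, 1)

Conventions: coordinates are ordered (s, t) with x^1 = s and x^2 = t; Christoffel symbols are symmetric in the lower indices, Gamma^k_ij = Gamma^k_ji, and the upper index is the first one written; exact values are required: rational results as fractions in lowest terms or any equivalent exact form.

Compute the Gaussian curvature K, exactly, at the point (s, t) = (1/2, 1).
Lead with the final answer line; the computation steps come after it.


Answer: K = -2861/762129

E = 331/72, F = -37/6, G = 41/4, EG - F^2 = 291/32 at the point
E_s = 7, E_t = 125/24, F_s = -29/6, F_t = -193/12, G_s = -4, G_t = 40
E_tt = 25/8, F_st = -28/3, G_ss = 8
Compute both Brioschi determinants and normalise by (EG - F^2)^2.
M1 = [[-E_tt/2 + F_st - G_ss/2, E_s/2, F_s - E_t/2], [F_t - G_s/2, E, F], [G_t/2, F, G]] = [[-715/48, 7/2, -119/16], [-169/12, 331/72, -37/6], [20, -37/6, 41/4]]; det M1 = -110479/4608
M2 = [[0, E_t/2, G_s/2], [E_t/2, E, F], [G_s/2, F, G]] = [[0, 125/48, -2], [125/48, 331/72, -37/6], [-2, -37/6, 41/4]]; det M2 = -24233/1024
det M1 - det M2 = -2861/9216; K = -2861/9216 / (291/32)^2 = -2861/762129


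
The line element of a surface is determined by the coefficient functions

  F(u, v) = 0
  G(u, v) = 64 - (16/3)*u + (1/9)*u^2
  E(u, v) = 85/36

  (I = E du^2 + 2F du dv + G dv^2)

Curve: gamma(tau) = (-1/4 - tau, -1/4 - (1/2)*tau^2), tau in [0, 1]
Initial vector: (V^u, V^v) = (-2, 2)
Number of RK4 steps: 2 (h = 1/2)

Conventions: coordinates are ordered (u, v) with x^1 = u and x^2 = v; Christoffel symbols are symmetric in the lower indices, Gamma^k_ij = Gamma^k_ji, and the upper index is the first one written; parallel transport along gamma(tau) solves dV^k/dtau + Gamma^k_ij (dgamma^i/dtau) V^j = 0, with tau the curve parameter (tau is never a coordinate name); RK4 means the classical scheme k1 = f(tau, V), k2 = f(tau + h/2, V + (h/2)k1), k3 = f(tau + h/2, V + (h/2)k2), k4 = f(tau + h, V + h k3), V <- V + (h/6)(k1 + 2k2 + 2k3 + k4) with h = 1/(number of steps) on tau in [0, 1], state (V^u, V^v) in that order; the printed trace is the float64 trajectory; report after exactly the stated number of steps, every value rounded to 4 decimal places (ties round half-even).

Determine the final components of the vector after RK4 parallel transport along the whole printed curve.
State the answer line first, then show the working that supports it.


Answer: V^u = -0.8493, V^v = 1.9490

gamma'(tau) = (-1, -tau); f(tau, V)^k = -Gamma^k_ij(gamma(tau)) gamma'^i(tau) V^j; h = 1/2; intermediate values shown to 6 dp
curve data and Christoffel symbols at the stage parameters:
  tau = 0.000000: gamma = (-0.250000, -0.250000), gamma' = (-1.000000, 0.000000); Gamma_uuu = 0.000000, Gamma_uuv = 0.000000, Gamma_uvv = 1.141176, Gamma_vuu = 0.000000, Gamma_vuv = -0.041237, Gamma_vvv = 0.000000
  tau = 0.250000: gamma = (-0.500000, -0.281250), gamma' = (-1.000000, -0.250000); Gamma_uuu = 0.000000, Gamma_uuv = 0.000000, Gamma_uvv = 1.152941, Gamma_vuu = 0.000000, Gamma_vuv = -0.040816, Gamma_vvv = 0.000000
  tau = 0.500000: gamma = (-0.750000, -0.375000), gamma' = (-1.000000, -0.500000); Gamma_uuu = 0.000000, Gamma_uuv = 0.000000, Gamma_uvv = 1.164706, Gamma_vuu = 0.000000, Gamma_vuv = -0.040404, Gamma_vvv = 0.000000
  tau = 0.750000: gamma = (-1.000000, -0.531250), gamma' = (-1.000000, -0.750000); Gamma_uuu = 0.000000, Gamma_uuv = 0.000000, Gamma_uvv = 1.176471, Gamma_vuu = 0.000000, Gamma_vuv = -0.040000, Gamma_vvv = 0.000000
  tau = 1.000000: gamma = (-1.250000, -0.750000), gamma' = (-1.000000, -1.000000); Gamma_uuu = 0.000000, Gamma_uuv = 0.000000, Gamma_uvv = 1.188235, Gamma_vuu = 0.000000, Gamma_vuv = -0.039604, Gamma_vvv = 0.000000
step 0: V^u = -2.0000, V^v = 2.0000
step 1: k1 = (0.000000, -0.082474), k2 = (0.570528, -0.060383), k3 = (0.572119, -0.062064), k4 = (1.146634, -0.044929); V <- V + (h/6)(k1 + 2k2 + 2k3 + k4): V^u = -1.7140, V^v = 1.9690
step 2: k1 = (1.146639, -0.044928), k2 = (1.727420, -0.035489), k3 = (1.729503, -0.039940), k4 = (2.315877, -0.043554); V <- V + (h/6)(k1 + 2k2 + 2k3 + k4): V^u = -0.8493, V^v = 1.9490


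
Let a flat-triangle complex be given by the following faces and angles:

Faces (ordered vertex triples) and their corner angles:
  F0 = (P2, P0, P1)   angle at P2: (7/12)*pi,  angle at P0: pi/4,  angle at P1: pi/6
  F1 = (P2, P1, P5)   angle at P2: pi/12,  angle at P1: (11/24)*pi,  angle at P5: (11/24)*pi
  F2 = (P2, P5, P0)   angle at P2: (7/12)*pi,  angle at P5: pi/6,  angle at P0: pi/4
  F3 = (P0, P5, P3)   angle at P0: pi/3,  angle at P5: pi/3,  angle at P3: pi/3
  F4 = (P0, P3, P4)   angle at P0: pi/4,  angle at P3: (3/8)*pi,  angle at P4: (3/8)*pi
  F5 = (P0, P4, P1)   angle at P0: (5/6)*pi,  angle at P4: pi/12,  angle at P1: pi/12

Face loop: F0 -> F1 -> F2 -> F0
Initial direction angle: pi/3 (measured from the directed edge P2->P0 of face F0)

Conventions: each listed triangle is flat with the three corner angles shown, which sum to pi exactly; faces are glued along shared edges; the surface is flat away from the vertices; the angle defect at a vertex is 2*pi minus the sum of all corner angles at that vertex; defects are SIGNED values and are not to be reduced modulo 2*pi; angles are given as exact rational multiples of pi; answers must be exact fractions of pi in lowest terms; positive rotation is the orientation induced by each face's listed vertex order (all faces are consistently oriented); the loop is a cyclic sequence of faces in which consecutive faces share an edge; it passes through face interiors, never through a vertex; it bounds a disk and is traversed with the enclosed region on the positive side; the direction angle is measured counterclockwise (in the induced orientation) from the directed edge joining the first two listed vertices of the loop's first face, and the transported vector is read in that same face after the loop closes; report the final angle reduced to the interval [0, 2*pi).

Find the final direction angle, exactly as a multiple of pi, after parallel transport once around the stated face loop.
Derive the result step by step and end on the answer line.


enclosed vertex P2: corner angles sum to (5/4)*pi, defect = 2*pi - (5/4)*pi = (3/4)*pi
the final direction is the initial angle plus the enclosed defects, taken mod 2*pi in the induced orientation
final angle = pi/3 + (3/4)*pi = (13/12)*pi (mod 2*pi)

Answer: final direction angle = (13/12)*pi


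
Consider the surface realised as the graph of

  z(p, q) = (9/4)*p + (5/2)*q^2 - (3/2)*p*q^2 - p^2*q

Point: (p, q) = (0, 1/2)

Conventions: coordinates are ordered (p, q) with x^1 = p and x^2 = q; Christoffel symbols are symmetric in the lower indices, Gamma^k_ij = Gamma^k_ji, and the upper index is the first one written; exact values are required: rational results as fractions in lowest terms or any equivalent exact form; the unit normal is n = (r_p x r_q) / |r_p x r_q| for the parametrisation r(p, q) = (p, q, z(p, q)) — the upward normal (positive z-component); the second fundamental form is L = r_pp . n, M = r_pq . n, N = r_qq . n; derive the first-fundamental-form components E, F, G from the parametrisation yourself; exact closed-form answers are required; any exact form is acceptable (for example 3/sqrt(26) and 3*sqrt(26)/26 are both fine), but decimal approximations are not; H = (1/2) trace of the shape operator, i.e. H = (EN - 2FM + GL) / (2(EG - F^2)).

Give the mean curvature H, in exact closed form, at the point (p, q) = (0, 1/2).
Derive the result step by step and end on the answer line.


z_p = 15/8, z_q = 5/2, z_pp = -1, z_pq = -3/2, z_qq = 5
E = 289/64, F = 75/16, G = 29/4; answer radicand W^2 = 689/64
unnormalised second-form numerators: l = -1, m = -3/2, n = 5; L = l/sqrt(689/64), and similarly M = m/sqrt(W^2), N = n/sqrt(W^2)
H = (E*n - 2*F*m + G*l) / (2*(EG - F^2)*sqrt(W^2)); E*n - 2*F*m + G*l = 1881/64, EG - F^2 = 689/64, so H = (1881/1378)/sqrt(689/64)

Answer: H = 7524*sqrt(689)/474721


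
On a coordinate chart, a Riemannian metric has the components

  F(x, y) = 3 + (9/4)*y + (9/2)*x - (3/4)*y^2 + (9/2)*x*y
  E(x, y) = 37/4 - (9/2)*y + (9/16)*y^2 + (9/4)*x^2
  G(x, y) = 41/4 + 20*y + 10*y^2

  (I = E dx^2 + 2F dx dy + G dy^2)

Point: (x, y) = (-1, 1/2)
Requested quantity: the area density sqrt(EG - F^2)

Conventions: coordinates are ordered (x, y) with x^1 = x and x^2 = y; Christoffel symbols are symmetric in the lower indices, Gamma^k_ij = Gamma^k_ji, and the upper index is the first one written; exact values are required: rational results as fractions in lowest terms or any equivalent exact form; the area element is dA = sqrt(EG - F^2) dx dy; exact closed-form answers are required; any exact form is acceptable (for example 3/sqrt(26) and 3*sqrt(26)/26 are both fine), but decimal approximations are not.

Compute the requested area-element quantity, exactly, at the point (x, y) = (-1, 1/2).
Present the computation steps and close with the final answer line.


E = 601/64, F = -45/16, G = 91/4; EG - F^2 = 26333/128

Answer: sqrt(EG - F^2) = sqrt(52666)/16


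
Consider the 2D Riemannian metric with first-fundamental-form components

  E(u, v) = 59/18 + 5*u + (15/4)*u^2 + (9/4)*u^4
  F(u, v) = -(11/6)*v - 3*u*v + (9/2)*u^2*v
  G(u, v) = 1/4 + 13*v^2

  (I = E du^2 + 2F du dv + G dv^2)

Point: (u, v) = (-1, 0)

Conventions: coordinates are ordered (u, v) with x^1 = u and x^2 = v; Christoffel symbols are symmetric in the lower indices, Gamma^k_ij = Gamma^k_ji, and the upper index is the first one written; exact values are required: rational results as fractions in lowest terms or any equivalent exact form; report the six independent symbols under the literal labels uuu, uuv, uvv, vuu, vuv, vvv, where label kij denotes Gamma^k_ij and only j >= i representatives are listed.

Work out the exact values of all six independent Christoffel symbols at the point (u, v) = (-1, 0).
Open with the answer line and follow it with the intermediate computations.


Answer: Gamma_uuu = -207/154, Gamma_uuv = 0, Gamma_uvv = 102/77, Gamma_vuu = 0, Gamma_vuv = 0, Gamma_vvv = 0

E = 77/18, F = 0, G = 1/4 at the point
E_u = -23/2, E_v = 0, F_u = 0, F_v = 17/3, G_u = 0, G_v = 0
EG - F^2 = 77/72;  g^inv = (72/77) * [[1/4, 0], [0, 77/18]]
first-kind symbols [ij,l] = (1/2)(d_i g_jl + d_j g_il - d_l g_ij): [uu,u] = E_u/2 = -23/4, [uu,v] = F_u - E_v/2 = 0, [uv,u] = E_v/2 = 0, [uv,v] = G_u/2 = 0, [vv,u] = F_v - G_u/2 = 17/3, [vv,v] = G_v/2 = 0
Gamma^u_ij = (G*[ij,u] - F*[ij,v])/(EG - F^2), Gamma^v_ij = (E*[ij,v] - F*[ij,u])/(EG - F^2)


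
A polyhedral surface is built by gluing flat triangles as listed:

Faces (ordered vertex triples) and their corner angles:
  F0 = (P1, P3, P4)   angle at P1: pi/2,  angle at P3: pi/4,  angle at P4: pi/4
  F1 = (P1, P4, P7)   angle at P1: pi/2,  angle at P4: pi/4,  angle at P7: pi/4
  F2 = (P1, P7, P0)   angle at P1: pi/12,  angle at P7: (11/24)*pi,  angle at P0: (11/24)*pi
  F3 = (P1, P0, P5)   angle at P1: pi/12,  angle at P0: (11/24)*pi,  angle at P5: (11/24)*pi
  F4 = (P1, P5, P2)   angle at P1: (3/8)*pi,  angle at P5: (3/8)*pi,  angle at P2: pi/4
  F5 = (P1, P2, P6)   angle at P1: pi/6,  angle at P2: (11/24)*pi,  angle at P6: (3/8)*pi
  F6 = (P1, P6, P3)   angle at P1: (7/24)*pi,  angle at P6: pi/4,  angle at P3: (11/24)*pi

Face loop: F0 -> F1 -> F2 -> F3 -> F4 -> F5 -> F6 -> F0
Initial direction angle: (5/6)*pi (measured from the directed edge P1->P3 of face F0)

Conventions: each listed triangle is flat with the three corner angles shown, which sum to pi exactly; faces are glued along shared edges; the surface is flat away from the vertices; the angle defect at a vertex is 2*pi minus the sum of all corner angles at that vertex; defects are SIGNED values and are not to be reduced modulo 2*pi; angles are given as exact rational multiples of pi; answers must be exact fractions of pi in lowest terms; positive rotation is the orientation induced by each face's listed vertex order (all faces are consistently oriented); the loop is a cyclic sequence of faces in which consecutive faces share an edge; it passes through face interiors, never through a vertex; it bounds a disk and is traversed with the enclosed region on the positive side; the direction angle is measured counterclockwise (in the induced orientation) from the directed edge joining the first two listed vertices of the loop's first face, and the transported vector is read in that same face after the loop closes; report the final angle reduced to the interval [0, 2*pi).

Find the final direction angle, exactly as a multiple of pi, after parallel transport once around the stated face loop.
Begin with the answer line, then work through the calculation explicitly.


Answer: final direction angle = (5/6)*pi

enclosed vertex P1: corner angles sum to 2*pi, defect = 2*pi - 2*pi = 0
the rotation equals the total enclosed defect, so the final angle is initial + defects (mod 2*pi)
final angle = (5/6)*pi + 0 = (5/6)*pi (mod 2*pi)
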